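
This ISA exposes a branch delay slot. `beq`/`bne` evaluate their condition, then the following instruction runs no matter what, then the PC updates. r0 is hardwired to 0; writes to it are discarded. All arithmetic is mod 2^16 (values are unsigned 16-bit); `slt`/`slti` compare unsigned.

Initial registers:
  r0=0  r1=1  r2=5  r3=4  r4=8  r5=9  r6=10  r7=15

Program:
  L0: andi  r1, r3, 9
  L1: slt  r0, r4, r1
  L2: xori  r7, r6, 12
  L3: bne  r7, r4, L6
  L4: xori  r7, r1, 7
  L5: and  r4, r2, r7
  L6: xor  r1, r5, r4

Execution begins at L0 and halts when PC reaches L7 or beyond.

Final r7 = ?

7

[0] andi  r1, r3, 9  →  {r0:0, r1:0, r2:5, r3:4, r4:8, r5:9, r6:10, r7:15}
[1] slt  r0, r4, r1  →  {r0:0, r1:0, r2:5, r3:4, r4:8, r5:9, r6:10, r7:15}
[2] xori  r7, r6, 12  →  {r0:0, r1:0, r2:5, r3:4, r4:8, r5:9, r6:10, r7:6}
[3] bne  r7, r4, L6  →  {r0:0, r1:0, r2:5, r3:4, r4:8, r5:9, r6:10, r7:6}  ⟨branch taken⟩
[4] xori  r7, r1, 7  →  {r0:0, r1:0, r2:5, r3:4, r4:8, r5:9, r6:10, r7:7}
[6] xor  r1, r5, r4  →  {r0:0, r1:1, r2:5, r3:4, r4:8, r5:9, r6:10, r7:7}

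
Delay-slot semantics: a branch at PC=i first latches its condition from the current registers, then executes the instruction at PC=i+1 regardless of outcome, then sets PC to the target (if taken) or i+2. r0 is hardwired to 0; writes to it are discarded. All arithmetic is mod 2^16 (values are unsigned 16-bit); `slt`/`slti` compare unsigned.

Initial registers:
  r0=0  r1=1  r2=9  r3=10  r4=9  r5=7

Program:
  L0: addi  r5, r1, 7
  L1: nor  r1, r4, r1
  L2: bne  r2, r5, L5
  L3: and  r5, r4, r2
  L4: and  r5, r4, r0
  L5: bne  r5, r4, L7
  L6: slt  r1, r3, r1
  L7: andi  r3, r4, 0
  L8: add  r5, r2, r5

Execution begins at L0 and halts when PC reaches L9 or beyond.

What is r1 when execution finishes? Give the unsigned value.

1

[0] addi  r5, r1, 7  →  {r0:0, r1:1, r2:9, r3:10, r4:9, r5:8}
[1] nor  r1, r4, r1  →  {r0:0, r1:65526, r2:9, r3:10, r4:9, r5:8}
[2] bne  r2, r5, L5  →  {r0:0, r1:65526, r2:9, r3:10, r4:9, r5:8}  ⟨branch taken⟩
[3] and  r5, r4, r2  →  {r0:0, r1:65526, r2:9, r3:10, r4:9, r5:9}
[5] bne  r5, r4, L7  →  {r0:0, r1:65526, r2:9, r3:10, r4:9, r5:9}  ⟨branch fallthrough⟩
[6] slt  r1, r3, r1  →  {r0:0, r1:1, r2:9, r3:10, r4:9, r5:9}
[7] andi  r3, r4, 0  →  {r0:0, r1:1, r2:9, r3:0, r4:9, r5:9}
[8] add  r5, r2, r5  →  {r0:0, r1:1, r2:9, r3:0, r4:9, r5:18}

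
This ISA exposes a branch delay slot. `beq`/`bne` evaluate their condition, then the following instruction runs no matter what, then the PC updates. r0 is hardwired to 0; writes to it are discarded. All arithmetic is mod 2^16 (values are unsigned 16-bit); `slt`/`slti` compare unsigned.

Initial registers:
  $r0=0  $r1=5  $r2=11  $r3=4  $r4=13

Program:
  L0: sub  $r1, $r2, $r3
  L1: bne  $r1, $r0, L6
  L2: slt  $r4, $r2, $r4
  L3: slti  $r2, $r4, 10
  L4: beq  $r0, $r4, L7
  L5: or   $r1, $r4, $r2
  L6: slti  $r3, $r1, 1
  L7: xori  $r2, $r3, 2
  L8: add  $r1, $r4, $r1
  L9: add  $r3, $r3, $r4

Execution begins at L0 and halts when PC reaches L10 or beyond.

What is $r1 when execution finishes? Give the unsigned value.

#0 sub  $r1, $r2, $r3 ; 0/7/11/4/13
#1 bne  $r1, $r0, L6 ; 0/7/11/4/13 ; →target
#2 slt  $r4, $r2, $r4 ; 0/7/11/4/1
#6 slti  $r3, $r1, 1 ; 0/7/11/0/1
#7 xori  $r2, $r3, 2 ; 0/7/2/0/1
#8 add  $r1, $r4, $r1 ; 0/8/2/0/1
#9 add  $r3, $r3, $r4 ; 0/8/2/1/1

8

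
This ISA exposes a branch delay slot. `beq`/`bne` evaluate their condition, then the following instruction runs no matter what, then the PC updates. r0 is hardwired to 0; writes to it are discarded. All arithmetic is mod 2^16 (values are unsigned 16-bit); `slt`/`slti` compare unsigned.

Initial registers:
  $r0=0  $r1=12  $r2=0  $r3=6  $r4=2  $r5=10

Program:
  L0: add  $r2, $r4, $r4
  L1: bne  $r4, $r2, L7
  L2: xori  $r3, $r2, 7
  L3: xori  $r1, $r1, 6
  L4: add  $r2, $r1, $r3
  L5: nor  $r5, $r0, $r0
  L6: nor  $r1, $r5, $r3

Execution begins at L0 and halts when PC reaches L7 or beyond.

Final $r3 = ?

  step pc=0: add  $r2, $r4, $r4  regs=(0,12,4,6,2,10)
  step pc=1: bne  $r4, $r2, L7  cond=T  regs=(0,12,4,6,2,10)
  step pc=2: xori  $r3, $r2, 7  regs=(0,12,4,3,2,10)

3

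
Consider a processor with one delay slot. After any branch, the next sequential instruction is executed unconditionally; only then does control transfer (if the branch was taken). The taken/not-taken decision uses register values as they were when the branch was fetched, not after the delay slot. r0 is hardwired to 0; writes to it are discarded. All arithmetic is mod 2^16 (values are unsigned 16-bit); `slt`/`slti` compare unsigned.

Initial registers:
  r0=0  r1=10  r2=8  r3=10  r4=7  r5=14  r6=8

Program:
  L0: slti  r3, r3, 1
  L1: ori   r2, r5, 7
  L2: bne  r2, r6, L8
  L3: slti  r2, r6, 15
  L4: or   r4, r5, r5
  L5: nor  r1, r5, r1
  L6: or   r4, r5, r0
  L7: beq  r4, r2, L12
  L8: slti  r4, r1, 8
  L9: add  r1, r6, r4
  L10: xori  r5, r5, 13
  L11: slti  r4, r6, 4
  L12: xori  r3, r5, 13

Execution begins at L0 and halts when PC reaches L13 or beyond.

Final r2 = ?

  step pc=0: slti  r3, r3, 1  regs=(0,10,8,0,7,14,8)
  step pc=1: ori   r2, r5, 7  regs=(0,10,15,0,7,14,8)
  step pc=2: bne  r2, r6, L8  cond=T  regs=(0,10,15,0,7,14,8)
  step pc=3: slti  r2, r6, 15  regs=(0,10,1,0,7,14,8)
  step pc=8: slti  r4, r1, 8  regs=(0,10,1,0,0,14,8)
  step pc=9: add  r1, r6, r4  regs=(0,8,1,0,0,14,8)
  step pc=10: xori  r5, r5, 13  regs=(0,8,1,0,0,3,8)
  step pc=11: slti  r4, r6, 4  regs=(0,8,1,0,0,3,8)
  step pc=12: xori  r3, r5, 13  regs=(0,8,1,14,0,3,8)

1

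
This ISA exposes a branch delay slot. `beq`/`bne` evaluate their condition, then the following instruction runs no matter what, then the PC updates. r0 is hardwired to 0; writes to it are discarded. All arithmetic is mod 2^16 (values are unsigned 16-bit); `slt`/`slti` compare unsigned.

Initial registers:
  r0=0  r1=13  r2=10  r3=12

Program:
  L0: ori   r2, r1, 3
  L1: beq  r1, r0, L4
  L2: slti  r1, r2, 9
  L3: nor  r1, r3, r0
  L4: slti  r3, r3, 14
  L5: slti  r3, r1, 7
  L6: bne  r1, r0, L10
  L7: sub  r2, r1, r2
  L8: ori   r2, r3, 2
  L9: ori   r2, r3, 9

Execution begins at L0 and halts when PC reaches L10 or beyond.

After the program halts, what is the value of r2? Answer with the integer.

65508

PC=0  ori   r2, r1, 3        | r0=0 r1=13 r2=15 r3=12
PC=1  beq  r1, r0, L4        | r0=0 r1=13 r2=15 r3=12  [not taken]
PC=2  slti  r1, r2, 9        | r0=0 r1=0 r2=15 r3=12
PC=3  nor  r1, r3, r0        | r0=0 r1=65523 r2=15 r3=12
PC=4  slti  r3, r3, 14       | r0=0 r1=65523 r2=15 r3=1
PC=5  slti  r3, r1, 7        | r0=0 r1=65523 r2=15 r3=0
PC=6  bne  r1, r0, L10       | r0=0 r1=65523 r2=15 r3=0  [TAKEN]
PC=7  sub  r2, r1, r2        | r0=0 r1=65523 r2=65508 r3=0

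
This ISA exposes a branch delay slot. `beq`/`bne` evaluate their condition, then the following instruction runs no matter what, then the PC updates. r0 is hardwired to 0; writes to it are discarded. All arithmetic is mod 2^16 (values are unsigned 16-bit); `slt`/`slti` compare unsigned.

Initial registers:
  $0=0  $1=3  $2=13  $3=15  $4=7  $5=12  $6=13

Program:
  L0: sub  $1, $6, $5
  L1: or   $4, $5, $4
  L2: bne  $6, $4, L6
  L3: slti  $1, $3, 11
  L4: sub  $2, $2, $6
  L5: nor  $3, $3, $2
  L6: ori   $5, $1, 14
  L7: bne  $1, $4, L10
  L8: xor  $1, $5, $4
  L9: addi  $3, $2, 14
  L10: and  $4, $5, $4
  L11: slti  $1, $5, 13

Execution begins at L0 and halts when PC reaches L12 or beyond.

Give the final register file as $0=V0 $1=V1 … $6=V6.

$0=0 $1=0 $2=13 $3=15 $4=14 $5=14 $6=13

[0] sub  $1, $6, $5  →  {$0:0, $1:1, $2:13, $3:15, $4:7, $5:12, $6:13}
[1] or   $4, $5, $4  →  {$0:0, $1:1, $2:13, $3:15, $4:15, $5:12, $6:13}
[2] bne  $6, $4, L6  →  {$0:0, $1:1, $2:13, $3:15, $4:15, $5:12, $6:13}  ⟨branch taken⟩
[3] slti  $1, $3, 11  →  {$0:0, $1:0, $2:13, $3:15, $4:15, $5:12, $6:13}
[6] ori   $5, $1, 14  →  {$0:0, $1:0, $2:13, $3:15, $4:15, $5:14, $6:13}
[7] bne  $1, $4, L10  →  {$0:0, $1:0, $2:13, $3:15, $4:15, $5:14, $6:13}  ⟨branch taken⟩
[8] xor  $1, $5, $4  →  {$0:0, $1:1, $2:13, $3:15, $4:15, $5:14, $6:13}
[10] and  $4, $5, $4  →  {$0:0, $1:1, $2:13, $3:15, $4:14, $5:14, $6:13}
[11] slti  $1, $5, 13  →  {$0:0, $1:0, $2:13, $3:15, $4:14, $5:14, $6:13}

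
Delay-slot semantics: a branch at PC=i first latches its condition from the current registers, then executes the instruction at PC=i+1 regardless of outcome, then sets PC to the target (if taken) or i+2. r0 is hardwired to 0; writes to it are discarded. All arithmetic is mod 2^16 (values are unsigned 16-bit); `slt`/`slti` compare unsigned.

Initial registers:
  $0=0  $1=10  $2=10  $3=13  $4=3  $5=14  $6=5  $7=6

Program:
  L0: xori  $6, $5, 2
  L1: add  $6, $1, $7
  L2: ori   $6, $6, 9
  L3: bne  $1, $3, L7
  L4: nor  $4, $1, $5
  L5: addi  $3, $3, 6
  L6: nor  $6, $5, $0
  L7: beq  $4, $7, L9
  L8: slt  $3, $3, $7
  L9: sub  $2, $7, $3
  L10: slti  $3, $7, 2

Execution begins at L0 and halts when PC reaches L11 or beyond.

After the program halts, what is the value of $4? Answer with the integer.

65521

  step pc=0: xori  $6, $5, 2  regs=(0,10,10,13,3,14,12,6)
  step pc=1: add  $6, $1, $7  regs=(0,10,10,13,3,14,16,6)
  step pc=2: ori   $6, $6, 9  regs=(0,10,10,13,3,14,25,6)
  step pc=3: bne  $1, $3, L7  cond=T  regs=(0,10,10,13,3,14,25,6)
  step pc=4: nor  $4, $1, $5  regs=(0,10,10,13,65521,14,25,6)
  step pc=7: beq  $4, $7, L9  cond=F  regs=(0,10,10,13,65521,14,25,6)
  step pc=8: slt  $3, $3, $7  regs=(0,10,10,0,65521,14,25,6)
  step pc=9: sub  $2, $7, $3  regs=(0,10,6,0,65521,14,25,6)
  step pc=10: slti  $3, $7, 2  regs=(0,10,6,0,65521,14,25,6)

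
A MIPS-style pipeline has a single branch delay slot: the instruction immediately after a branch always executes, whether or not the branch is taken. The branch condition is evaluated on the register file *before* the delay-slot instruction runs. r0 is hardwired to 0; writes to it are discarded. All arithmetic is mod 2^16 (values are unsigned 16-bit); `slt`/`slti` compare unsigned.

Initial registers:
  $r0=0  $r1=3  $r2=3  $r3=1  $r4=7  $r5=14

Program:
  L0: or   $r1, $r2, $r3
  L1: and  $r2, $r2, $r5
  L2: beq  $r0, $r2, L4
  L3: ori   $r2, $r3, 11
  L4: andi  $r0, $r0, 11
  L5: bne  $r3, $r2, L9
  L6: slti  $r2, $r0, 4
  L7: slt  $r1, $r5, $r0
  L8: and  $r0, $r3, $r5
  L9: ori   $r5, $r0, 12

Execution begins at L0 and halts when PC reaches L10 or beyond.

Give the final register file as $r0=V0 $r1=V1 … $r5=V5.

$r0=0 $r1=3 $r2=1 $r3=1 $r4=7 $r5=12

  step pc=0: or   $r1, $r2, $r3  regs=(0,3,3,1,7,14)
  step pc=1: and  $r2, $r2, $r5  regs=(0,3,2,1,7,14)
  step pc=2: beq  $r0, $r2, L4  cond=F  regs=(0,3,2,1,7,14)
  step pc=3: ori   $r2, $r3, 11  regs=(0,3,11,1,7,14)
  step pc=4: andi  $r0, $r0, 11  regs=(0,3,11,1,7,14)
  step pc=5: bne  $r3, $r2, L9  cond=T  regs=(0,3,11,1,7,14)
  step pc=6: slti  $r2, $r0, 4  regs=(0,3,1,1,7,14)
  step pc=9: ori   $r5, $r0, 12  regs=(0,3,1,1,7,12)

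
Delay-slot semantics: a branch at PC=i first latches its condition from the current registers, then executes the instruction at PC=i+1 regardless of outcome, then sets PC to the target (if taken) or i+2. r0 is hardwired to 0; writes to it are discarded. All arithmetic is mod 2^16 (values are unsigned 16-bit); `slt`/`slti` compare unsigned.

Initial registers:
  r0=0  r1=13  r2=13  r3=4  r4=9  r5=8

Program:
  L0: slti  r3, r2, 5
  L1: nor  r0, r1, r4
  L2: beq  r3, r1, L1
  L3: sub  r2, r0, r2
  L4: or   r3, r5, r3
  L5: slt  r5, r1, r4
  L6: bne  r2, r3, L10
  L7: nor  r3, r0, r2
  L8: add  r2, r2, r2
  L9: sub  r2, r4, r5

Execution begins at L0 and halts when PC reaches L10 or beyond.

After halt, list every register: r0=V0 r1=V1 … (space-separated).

PC=0  slti  r3, r2, 5        | r0=0 r1=13 r2=13 r3=0 r4=9 r5=8
PC=1  nor  r0, r1, r4        | r0=0 r1=13 r2=13 r3=0 r4=9 r5=8
PC=2  beq  r3, r1, L1        | r0=0 r1=13 r2=13 r3=0 r4=9 r5=8  [not taken]
PC=3  sub  r2, r0, r2        | r0=0 r1=13 r2=65523 r3=0 r4=9 r5=8
PC=4  or   r3, r5, r3        | r0=0 r1=13 r2=65523 r3=8 r4=9 r5=8
PC=5  slt  r5, r1, r4        | r0=0 r1=13 r2=65523 r3=8 r4=9 r5=0
PC=6  bne  r2, r3, L10       | r0=0 r1=13 r2=65523 r3=8 r4=9 r5=0  [TAKEN]
PC=7  nor  r3, r0, r2        | r0=0 r1=13 r2=65523 r3=12 r4=9 r5=0

r0=0 r1=13 r2=65523 r3=12 r4=9 r5=0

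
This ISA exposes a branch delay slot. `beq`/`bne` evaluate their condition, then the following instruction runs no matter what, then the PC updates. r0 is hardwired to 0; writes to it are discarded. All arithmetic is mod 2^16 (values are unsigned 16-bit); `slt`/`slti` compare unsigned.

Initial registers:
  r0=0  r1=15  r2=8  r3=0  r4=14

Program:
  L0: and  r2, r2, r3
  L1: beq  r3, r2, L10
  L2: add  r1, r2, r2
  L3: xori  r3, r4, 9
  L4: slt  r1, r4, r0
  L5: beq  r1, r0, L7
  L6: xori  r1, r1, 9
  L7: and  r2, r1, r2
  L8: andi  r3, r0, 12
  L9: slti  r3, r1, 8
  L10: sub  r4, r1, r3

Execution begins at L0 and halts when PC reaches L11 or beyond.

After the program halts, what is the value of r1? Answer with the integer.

0

[0] and  r2, r2, r3  →  {r0:0, r1:15, r2:0, r3:0, r4:14}
[1] beq  r3, r2, L10  →  {r0:0, r1:15, r2:0, r3:0, r4:14}  ⟨branch taken⟩
[2] add  r1, r2, r2  →  {r0:0, r1:0, r2:0, r3:0, r4:14}
[10] sub  r4, r1, r3  →  {r0:0, r1:0, r2:0, r3:0, r4:0}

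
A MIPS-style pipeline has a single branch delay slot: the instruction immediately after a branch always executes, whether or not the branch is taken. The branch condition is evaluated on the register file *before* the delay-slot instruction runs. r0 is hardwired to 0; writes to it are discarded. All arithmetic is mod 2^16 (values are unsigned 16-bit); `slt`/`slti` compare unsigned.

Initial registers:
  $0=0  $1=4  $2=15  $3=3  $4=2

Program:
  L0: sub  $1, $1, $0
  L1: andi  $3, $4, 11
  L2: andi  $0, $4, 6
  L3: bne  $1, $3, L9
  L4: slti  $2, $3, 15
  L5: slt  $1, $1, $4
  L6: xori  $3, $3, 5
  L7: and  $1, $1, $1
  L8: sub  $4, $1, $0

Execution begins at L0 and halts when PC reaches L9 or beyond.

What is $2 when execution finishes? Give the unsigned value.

1

PC=0  sub  $1, $1, $0        | $0=0 $1=4 $2=15 $3=3 $4=2
PC=1  andi  $3, $4, 11       | $0=0 $1=4 $2=15 $3=2 $4=2
PC=2  andi  $0, $4, 6        | $0=0 $1=4 $2=15 $3=2 $4=2
PC=3  bne  $1, $3, L9        | $0=0 $1=4 $2=15 $3=2 $4=2  [TAKEN]
PC=4  slti  $2, $3, 15       | $0=0 $1=4 $2=1 $3=2 $4=2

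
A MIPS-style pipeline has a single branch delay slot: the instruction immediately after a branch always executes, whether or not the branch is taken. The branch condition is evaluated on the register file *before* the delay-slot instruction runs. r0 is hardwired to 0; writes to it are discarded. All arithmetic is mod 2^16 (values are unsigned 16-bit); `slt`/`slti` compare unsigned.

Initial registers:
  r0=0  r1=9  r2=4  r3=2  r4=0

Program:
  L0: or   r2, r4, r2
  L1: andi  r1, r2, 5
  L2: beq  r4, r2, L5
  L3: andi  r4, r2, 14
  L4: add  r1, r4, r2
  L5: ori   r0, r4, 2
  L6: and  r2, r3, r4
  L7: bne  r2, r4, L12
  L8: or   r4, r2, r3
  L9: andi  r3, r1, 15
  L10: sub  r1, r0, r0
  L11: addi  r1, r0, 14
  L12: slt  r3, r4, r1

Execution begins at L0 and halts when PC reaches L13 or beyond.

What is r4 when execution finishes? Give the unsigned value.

2

#0 or   r2, r4, r2 ; 0/9/4/2/0
#1 andi  r1, r2, 5 ; 0/4/4/2/0
#2 beq  r4, r2, L5 ; 0/4/4/2/0 ; →fallthru
#3 andi  r4, r2, 14 ; 0/4/4/2/4
#4 add  r1, r4, r2 ; 0/8/4/2/4
#5 ori   r0, r4, 2 ; 0/8/4/2/4
#6 and  r2, r3, r4 ; 0/8/0/2/4
#7 bne  r2, r4, L12 ; 0/8/0/2/4 ; →target
#8 or   r4, r2, r3 ; 0/8/0/2/2
#12 slt  r3, r4, r1 ; 0/8/0/1/2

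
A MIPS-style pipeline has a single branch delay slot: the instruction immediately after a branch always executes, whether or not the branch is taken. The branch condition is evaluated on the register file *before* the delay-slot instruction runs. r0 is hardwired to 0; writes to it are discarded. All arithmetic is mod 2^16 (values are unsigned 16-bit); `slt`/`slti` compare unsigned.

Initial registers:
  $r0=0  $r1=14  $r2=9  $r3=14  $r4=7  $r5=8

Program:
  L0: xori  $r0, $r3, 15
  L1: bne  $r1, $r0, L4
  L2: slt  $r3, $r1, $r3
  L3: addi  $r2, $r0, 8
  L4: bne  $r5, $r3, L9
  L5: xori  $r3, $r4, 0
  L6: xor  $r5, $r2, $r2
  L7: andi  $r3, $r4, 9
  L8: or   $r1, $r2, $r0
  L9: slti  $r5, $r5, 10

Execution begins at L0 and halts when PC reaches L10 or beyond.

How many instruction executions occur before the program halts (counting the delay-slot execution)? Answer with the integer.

6

#0 xori  $r0, $r3, 15 ; 0/14/9/14/7/8
#1 bne  $r1, $r0, L4 ; 0/14/9/14/7/8 ; →target
#2 slt  $r3, $r1, $r3 ; 0/14/9/0/7/8
#4 bne  $r5, $r3, L9 ; 0/14/9/0/7/8 ; →target
#5 xori  $r3, $r4, 0 ; 0/14/9/7/7/8
#9 slti  $r5, $r5, 10 ; 0/14/9/7/7/1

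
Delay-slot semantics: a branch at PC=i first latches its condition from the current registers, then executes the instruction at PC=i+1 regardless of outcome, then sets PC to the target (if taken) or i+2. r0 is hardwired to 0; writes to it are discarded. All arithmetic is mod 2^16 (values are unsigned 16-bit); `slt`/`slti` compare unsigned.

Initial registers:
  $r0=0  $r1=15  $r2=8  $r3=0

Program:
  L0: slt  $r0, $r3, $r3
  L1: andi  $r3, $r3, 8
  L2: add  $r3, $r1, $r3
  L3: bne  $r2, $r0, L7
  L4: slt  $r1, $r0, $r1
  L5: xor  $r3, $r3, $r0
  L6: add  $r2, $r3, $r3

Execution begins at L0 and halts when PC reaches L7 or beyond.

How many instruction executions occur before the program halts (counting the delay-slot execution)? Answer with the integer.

#0 slt  $r0, $r3, $r3 ; 0/15/8/0
#1 andi  $r3, $r3, 8 ; 0/15/8/0
#2 add  $r3, $r1, $r3 ; 0/15/8/15
#3 bne  $r2, $r0, L7 ; 0/15/8/15 ; →target
#4 slt  $r1, $r0, $r1 ; 0/1/8/15

5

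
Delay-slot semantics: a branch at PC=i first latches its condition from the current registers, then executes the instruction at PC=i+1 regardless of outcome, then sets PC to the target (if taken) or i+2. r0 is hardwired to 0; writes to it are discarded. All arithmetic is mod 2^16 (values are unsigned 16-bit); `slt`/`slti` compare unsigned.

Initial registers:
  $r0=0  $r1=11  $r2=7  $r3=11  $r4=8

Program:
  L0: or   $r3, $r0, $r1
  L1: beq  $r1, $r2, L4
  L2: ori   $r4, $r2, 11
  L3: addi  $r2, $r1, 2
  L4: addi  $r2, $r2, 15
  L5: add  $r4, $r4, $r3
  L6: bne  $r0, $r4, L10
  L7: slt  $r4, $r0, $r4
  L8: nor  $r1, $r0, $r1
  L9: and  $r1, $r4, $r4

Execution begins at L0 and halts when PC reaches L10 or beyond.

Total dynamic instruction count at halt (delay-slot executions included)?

[0] or   $r3, $r0, $r1  →  {$r0:0, $r1:11, $r2:7, $r3:11, $r4:8}
[1] beq  $r1, $r2, L4  →  {$r0:0, $r1:11, $r2:7, $r3:11, $r4:8}  ⟨branch fallthrough⟩
[2] ori   $r4, $r2, 11  →  {$r0:0, $r1:11, $r2:7, $r3:11, $r4:15}
[3] addi  $r2, $r1, 2  →  {$r0:0, $r1:11, $r2:13, $r3:11, $r4:15}
[4] addi  $r2, $r2, 15  →  {$r0:0, $r1:11, $r2:28, $r3:11, $r4:15}
[5] add  $r4, $r4, $r3  →  {$r0:0, $r1:11, $r2:28, $r3:11, $r4:26}
[6] bne  $r0, $r4, L10  →  {$r0:0, $r1:11, $r2:28, $r3:11, $r4:26}  ⟨branch taken⟩
[7] slt  $r4, $r0, $r4  →  {$r0:0, $r1:11, $r2:28, $r3:11, $r4:1}

8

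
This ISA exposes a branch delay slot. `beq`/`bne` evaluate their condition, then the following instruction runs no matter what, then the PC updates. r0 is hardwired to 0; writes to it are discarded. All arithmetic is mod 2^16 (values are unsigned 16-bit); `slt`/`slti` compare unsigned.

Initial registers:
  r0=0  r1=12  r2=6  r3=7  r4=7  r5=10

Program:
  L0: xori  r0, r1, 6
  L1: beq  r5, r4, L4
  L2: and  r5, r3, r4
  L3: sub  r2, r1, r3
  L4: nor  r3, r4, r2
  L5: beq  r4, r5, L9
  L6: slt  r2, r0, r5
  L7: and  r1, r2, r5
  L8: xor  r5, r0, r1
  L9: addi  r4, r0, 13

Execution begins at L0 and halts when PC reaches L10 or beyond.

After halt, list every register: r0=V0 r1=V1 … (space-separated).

r0=0 r1=12 r2=1 r3=65528 r4=13 r5=7

  step pc=0: xori  r0, r1, 6  regs=(0,12,6,7,7,10)
  step pc=1: beq  r5, r4, L4  cond=F  regs=(0,12,6,7,7,10)
  step pc=2: and  r5, r3, r4  regs=(0,12,6,7,7,7)
  step pc=3: sub  r2, r1, r3  regs=(0,12,5,7,7,7)
  step pc=4: nor  r3, r4, r2  regs=(0,12,5,65528,7,7)
  step pc=5: beq  r4, r5, L9  cond=T  regs=(0,12,5,65528,7,7)
  step pc=6: slt  r2, r0, r5  regs=(0,12,1,65528,7,7)
  step pc=9: addi  r4, r0, 13  regs=(0,12,1,65528,13,7)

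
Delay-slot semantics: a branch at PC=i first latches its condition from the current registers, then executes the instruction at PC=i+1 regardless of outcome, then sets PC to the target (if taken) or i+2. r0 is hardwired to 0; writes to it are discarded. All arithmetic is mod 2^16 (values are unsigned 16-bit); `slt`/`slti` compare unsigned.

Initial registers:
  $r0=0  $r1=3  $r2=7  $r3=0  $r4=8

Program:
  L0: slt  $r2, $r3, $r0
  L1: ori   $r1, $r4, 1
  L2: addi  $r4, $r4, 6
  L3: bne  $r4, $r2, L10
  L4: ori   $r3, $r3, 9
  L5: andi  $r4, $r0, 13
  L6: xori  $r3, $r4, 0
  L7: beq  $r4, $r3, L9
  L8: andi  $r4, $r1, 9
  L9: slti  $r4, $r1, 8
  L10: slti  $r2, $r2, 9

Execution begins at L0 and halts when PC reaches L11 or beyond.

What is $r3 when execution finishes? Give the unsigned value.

#0 slt  $r2, $r3, $r0 ; 0/3/0/0/8
#1 ori   $r1, $r4, 1 ; 0/9/0/0/8
#2 addi  $r4, $r4, 6 ; 0/9/0/0/14
#3 bne  $r4, $r2, L10 ; 0/9/0/0/14 ; →target
#4 ori   $r3, $r3, 9 ; 0/9/0/9/14
#10 slti  $r2, $r2, 9 ; 0/9/1/9/14

9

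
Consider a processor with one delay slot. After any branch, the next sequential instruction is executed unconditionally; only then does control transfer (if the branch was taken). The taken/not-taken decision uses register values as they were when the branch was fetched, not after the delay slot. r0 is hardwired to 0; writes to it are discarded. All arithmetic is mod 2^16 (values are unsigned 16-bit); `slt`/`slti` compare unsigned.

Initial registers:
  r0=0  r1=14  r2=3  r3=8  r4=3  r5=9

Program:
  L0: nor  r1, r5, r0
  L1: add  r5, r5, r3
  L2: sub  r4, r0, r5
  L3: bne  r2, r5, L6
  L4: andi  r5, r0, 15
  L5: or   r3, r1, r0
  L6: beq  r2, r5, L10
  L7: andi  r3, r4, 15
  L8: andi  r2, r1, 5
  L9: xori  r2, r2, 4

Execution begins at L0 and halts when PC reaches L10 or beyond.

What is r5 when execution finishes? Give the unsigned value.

0

  step pc=0: nor  r1, r5, r0  regs=(0,65526,3,8,3,9)
  step pc=1: add  r5, r5, r3  regs=(0,65526,3,8,3,17)
  step pc=2: sub  r4, r0, r5  regs=(0,65526,3,8,65519,17)
  step pc=3: bne  r2, r5, L6  cond=T  regs=(0,65526,3,8,65519,17)
  step pc=4: andi  r5, r0, 15  regs=(0,65526,3,8,65519,0)
  step pc=6: beq  r2, r5, L10  cond=F  regs=(0,65526,3,8,65519,0)
  step pc=7: andi  r3, r4, 15  regs=(0,65526,3,15,65519,0)
  step pc=8: andi  r2, r1, 5  regs=(0,65526,4,15,65519,0)
  step pc=9: xori  r2, r2, 4  regs=(0,65526,0,15,65519,0)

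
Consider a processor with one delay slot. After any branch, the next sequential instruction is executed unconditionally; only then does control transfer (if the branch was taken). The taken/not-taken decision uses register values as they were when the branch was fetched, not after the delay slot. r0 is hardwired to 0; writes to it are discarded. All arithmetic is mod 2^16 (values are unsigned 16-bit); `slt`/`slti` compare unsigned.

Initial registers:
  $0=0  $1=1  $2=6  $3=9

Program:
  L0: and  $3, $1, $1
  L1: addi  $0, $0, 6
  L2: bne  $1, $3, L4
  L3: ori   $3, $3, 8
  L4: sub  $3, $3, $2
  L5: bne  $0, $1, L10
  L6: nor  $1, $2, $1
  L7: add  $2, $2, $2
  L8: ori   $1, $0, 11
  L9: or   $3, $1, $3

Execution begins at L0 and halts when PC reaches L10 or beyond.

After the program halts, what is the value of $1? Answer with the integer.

65528

#0 and  $3, $1, $1 ; 0/1/6/1
#1 addi  $0, $0, 6 ; 0/1/6/1
#2 bne  $1, $3, L4 ; 0/1/6/1 ; →fallthru
#3 ori   $3, $3, 8 ; 0/1/6/9
#4 sub  $3, $3, $2 ; 0/1/6/3
#5 bne  $0, $1, L10 ; 0/1/6/3 ; →target
#6 nor  $1, $2, $1 ; 0/65528/6/3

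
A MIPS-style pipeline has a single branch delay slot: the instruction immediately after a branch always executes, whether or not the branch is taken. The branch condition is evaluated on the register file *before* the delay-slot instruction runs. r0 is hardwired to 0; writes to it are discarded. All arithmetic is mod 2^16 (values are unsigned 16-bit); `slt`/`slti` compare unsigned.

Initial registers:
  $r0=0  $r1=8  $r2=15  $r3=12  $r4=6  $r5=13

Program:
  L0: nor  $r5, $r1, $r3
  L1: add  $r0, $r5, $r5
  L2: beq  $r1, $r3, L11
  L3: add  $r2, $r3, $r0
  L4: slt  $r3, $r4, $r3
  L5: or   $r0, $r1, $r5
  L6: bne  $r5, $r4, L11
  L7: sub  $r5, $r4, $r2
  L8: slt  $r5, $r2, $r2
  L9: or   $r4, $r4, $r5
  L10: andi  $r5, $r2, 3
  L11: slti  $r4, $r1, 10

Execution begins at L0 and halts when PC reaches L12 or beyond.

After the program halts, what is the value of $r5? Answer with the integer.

PC=0  nor  $r5, $r1, $r3     | $r0=0 $r1=8 $r2=15 $r3=12 $r4=6 $r5=65523
PC=1  add  $r0, $r5, $r5     | $r0=0 $r1=8 $r2=15 $r3=12 $r4=6 $r5=65523
PC=2  beq  $r1, $r3, L11     | $r0=0 $r1=8 $r2=15 $r3=12 $r4=6 $r5=65523  [not taken]
PC=3  add  $r2, $r3, $r0     | $r0=0 $r1=8 $r2=12 $r3=12 $r4=6 $r5=65523
PC=4  slt  $r3, $r4, $r3     | $r0=0 $r1=8 $r2=12 $r3=1 $r4=6 $r5=65523
PC=5  or   $r0, $r1, $r5     | $r0=0 $r1=8 $r2=12 $r3=1 $r4=6 $r5=65523
PC=6  bne  $r5, $r4, L11     | $r0=0 $r1=8 $r2=12 $r3=1 $r4=6 $r5=65523  [TAKEN]
PC=7  sub  $r5, $r4, $r2     | $r0=0 $r1=8 $r2=12 $r3=1 $r4=6 $r5=65530
PC=11 slti  $r4, $r1, 10     | $r0=0 $r1=8 $r2=12 $r3=1 $r4=1 $r5=65530

65530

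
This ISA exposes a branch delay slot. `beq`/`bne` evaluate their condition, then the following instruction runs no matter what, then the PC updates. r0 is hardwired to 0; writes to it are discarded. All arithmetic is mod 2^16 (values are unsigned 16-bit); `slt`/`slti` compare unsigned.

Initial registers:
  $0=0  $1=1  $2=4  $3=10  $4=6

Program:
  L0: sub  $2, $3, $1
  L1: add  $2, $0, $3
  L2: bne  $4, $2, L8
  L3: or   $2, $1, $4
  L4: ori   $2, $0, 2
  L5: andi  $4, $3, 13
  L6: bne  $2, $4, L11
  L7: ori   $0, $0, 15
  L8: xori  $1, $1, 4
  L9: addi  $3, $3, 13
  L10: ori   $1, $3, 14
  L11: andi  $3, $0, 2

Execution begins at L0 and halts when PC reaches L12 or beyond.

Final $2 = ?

7

  step pc=0: sub  $2, $3, $1  regs=(0,1,9,10,6)
  step pc=1: add  $2, $0, $3  regs=(0,1,10,10,6)
  step pc=2: bne  $4, $2, L8  cond=T  regs=(0,1,10,10,6)
  step pc=3: or   $2, $1, $4  regs=(0,1,7,10,6)
  step pc=8: xori  $1, $1, 4  regs=(0,5,7,10,6)
  step pc=9: addi  $3, $3, 13  regs=(0,5,7,23,6)
  step pc=10: ori   $1, $3, 14  regs=(0,31,7,23,6)
  step pc=11: andi  $3, $0, 2  regs=(0,31,7,0,6)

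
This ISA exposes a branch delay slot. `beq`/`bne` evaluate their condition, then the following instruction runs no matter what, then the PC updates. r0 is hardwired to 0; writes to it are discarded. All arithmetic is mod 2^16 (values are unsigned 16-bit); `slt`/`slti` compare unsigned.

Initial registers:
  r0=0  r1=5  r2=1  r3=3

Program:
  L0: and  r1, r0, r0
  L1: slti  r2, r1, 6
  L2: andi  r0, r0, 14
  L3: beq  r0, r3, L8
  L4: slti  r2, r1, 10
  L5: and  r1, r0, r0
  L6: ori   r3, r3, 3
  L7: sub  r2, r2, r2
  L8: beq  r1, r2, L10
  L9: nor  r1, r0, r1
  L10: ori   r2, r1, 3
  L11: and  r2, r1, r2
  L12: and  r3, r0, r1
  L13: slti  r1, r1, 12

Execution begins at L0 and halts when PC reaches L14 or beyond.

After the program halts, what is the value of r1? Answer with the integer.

0

[0] and  r1, r0, r0  →  {r0:0, r1:0, r2:1, r3:3}
[1] slti  r2, r1, 6  →  {r0:0, r1:0, r2:1, r3:3}
[2] andi  r0, r0, 14  →  {r0:0, r1:0, r2:1, r3:3}
[3] beq  r0, r3, L8  →  {r0:0, r1:0, r2:1, r3:3}  ⟨branch fallthrough⟩
[4] slti  r2, r1, 10  →  {r0:0, r1:0, r2:1, r3:3}
[5] and  r1, r0, r0  →  {r0:0, r1:0, r2:1, r3:3}
[6] ori   r3, r3, 3  →  {r0:0, r1:0, r2:1, r3:3}
[7] sub  r2, r2, r2  →  {r0:0, r1:0, r2:0, r3:3}
[8] beq  r1, r2, L10  →  {r0:0, r1:0, r2:0, r3:3}  ⟨branch taken⟩
[9] nor  r1, r0, r1  →  {r0:0, r1:65535, r2:0, r3:3}
[10] ori   r2, r1, 3  →  {r0:0, r1:65535, r2:65535, r3:3}
[11] and  r2, r1, r2  →  {r0:0, r1:65535, r2:65535, r3:3}
[12] and  r3, r0, r1  →  {r0:0, r1:65535, r2:65535, r3:0}
[13] slti  r1, r1, 12  →  {r0:0, r1:0, r2:65535, r3:0}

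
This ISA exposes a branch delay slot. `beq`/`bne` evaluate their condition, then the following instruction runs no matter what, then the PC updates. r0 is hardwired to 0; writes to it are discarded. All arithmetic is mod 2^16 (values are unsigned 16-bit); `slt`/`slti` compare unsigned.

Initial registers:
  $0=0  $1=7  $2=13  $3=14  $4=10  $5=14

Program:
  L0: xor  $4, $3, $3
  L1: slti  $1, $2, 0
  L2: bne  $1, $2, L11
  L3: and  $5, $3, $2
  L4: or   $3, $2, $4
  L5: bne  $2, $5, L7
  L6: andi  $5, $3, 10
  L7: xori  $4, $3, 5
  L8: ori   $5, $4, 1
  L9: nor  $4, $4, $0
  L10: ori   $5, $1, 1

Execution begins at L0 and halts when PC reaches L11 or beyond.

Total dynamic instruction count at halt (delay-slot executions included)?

PC=0  xor  $4, $3, $3        | $0=0 $1=7 $2=13 $3=14 $4=0 $5=14
PC=1  slti  $1, $2, 0        | $0=0 $1=0 $2=13 $3=14 $4=0 $5=14
PC=2  bne  $1, $2, L11       | $0=0 $1=0 $2=13 $3=14 $4=0 $5=14  [TAKEN]
PC=3  and  $5, $3, $2        | $0=0 $1=0 $2=13 $3=14 $4=0 $5=12

4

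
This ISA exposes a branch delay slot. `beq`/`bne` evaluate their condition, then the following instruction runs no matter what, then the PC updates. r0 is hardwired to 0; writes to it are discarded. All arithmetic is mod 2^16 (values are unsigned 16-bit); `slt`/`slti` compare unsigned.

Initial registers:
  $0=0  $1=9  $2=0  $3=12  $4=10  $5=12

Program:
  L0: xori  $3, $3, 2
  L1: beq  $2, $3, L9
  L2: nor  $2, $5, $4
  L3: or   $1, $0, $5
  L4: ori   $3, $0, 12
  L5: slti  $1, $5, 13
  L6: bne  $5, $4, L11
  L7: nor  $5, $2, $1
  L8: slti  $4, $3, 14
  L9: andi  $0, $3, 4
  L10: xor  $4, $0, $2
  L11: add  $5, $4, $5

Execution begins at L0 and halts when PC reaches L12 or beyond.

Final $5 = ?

24

  step pc=0: xori  $3, $3, 2  regs=(0,9,0,14,10,12)
  step pc=1: beq  $2, $3, L9  cond=F  regs=(0,9,0,14,10,12)
  step pc=2: nor  $2, $5, $4  regs=(0,9,65521,14,10,12)
  step pc=3: or   $1, $0, $5  regs=(0,12,65521,14,10,12)
  step pc=4: ori   $3, $0, 12  regs=(0,12,65521,12,10,12)
  step pc=5: slti  $1, $5, 13  regs=(0,1,65521,12,10,12)
  step pc=6: bne  $5, $4, L11  cond=T  regs=(0,1,65521,12,10,12)
  step pc=7: nor  $5, $2, $1  regs=(0,1,65521,12,10,14)
  step pc=11: add  $5, $4, $5  regs=(0,1,65521,12,10,24)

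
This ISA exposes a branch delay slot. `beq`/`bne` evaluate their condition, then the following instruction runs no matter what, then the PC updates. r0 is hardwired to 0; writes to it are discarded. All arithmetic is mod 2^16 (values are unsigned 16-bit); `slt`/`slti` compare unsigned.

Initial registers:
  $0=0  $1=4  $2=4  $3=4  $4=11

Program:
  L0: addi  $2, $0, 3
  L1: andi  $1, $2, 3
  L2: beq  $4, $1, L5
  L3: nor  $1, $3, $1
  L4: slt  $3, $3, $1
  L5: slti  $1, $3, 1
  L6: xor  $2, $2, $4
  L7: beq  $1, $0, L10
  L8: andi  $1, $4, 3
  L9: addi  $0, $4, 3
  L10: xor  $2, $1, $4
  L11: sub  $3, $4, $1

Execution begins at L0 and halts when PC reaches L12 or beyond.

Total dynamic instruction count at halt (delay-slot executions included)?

  step pc=0: addi  $2, $0, 3  regs=(0,4,3,4,11)
  step pc=1: andi  $1, $2, 3  regs=(0,3,3,4,11)
  step pc=2: beq  $4, $1, L5  cond=F  regs=(0,3,3,4,11)
  step pc=3: nor  $1, $3, $1  regs=(0,65528,3,4,11)
  step pc=4: slt  $3, $3, $1  regs=(0,65528,3,1,11)
  step pc=5: slti  $1, $3, 1  regs=(0,0,3,1,11)
  step pc=6: xor  $2, $2, $4  regs=(0,0,8,1,11)
  step pc=7: beq  $1, $0, L10  cond=T  regs=(0,0,8,1,11)
  step pc=8: andi  $1, $4, 3  regs=(0,3,8,1,11)
  step pc=10: xor  $2, $1, $4  regs=(0,3,8,1,11)
  step pc=11: sub  $3, $4, $1  regs=(0,3,8,8,11)

11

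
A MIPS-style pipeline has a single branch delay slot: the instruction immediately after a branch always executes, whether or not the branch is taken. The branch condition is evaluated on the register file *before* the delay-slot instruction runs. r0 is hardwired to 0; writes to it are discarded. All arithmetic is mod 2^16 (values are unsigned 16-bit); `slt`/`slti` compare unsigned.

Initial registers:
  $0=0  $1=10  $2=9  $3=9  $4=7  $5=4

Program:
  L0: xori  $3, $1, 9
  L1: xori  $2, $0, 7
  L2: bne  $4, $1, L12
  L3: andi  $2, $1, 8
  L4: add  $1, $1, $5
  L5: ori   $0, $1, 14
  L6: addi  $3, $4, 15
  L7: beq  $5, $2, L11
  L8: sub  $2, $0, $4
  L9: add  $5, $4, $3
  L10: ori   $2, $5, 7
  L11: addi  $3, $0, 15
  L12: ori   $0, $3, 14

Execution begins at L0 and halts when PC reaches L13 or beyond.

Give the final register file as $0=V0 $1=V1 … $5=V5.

PC=0  xori  $3, $1, 9        | $0=0 $1=10 $2=9 $3=3 $4=7 $5=4
PC=1  xori  $2, $0, 7        | $0=0 $1=10 $2=7 $3=3 $4=7 $5=4
PC=2  bne  $4, $1, L12       | $0=0 $1=10 $2=7 $3=3 $4=7 $5=4  [TAKEN]
PC=3  andi  $2, $1, 8        | $0=0 $1=10 $2=8 $3=3 $4=7 $5=4
PC=12 ori   $0, $3, 14       | $0=0 $1=10 $2=8 $3=3 $4=7 $5=4

$0=0 $1=10 $2=8 $3=3 $4=7 $5=4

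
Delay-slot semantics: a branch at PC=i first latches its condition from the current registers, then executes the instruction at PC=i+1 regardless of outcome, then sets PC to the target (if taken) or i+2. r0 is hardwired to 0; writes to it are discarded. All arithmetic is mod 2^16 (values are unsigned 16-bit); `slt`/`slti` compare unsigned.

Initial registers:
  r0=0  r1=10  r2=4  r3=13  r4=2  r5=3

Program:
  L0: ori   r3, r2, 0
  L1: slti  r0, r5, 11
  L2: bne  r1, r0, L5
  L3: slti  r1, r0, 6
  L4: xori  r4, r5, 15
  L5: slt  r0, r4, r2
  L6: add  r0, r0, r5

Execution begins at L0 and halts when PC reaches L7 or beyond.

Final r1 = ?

1

[0] ori   r3, r2, 0  →  {r0:0, r1:10, r2:4, r3:4, r4:2, r5:3}
[1] slti  r0, r5, 11  →  {r0:0, r1:10, r2:4, r3:4, r4:2, r5:3}
[2] bne  r1, r0, L5  →  {r0:0, r1:10, r2:4, r3:4, r4:2, r5:3}  ⟨branch taken⟩
[3] slti  r1, r0, 6  →  {r0:0, r1:1, r2:4, r3:4, r4:2, r5:3}
[5] slt  r0, r4, r2  →  {r0:0, r1:1, r2:4, r3:4, r4:2, r5:3}
[6] add  r0, r0, r5  →  {r0:0, r1:1, r2:4, r3:4, r4:2, r5:3}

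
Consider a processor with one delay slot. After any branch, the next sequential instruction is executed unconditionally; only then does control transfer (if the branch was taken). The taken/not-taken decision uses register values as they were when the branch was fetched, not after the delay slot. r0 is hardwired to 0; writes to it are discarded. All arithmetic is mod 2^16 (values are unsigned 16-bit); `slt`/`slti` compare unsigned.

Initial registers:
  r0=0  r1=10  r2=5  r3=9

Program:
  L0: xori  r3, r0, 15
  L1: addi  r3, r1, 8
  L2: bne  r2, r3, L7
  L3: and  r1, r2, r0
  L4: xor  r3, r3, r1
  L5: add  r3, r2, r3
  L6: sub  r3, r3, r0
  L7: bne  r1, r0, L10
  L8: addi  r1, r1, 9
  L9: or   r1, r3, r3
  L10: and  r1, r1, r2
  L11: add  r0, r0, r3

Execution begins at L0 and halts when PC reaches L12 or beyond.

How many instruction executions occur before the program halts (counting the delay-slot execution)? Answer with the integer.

9

PC=0  xori  r3, r0, 15       | r0=0 r1=10 r2=5 r3=15
PC=1  addi  r3, r1, 8        | r0=0 r1=10 r2=5 r3=18
PC=2  bne  r2, r3, L7        | r0=0 r1=10 r2=5 r3=18  [TAKEN]
PC=3  and  r1, r2, r0        | r0=0 r1=0 r2=5 r3=18
PC=7  bne  r1, r0, L10       | r0=0 r1=0 r2=5 r3=18  [not taken]
PC=8  addi  r1, r1, 9        | r0=0 r1=9 r2=5 r3=18
PC=9  or   r1, r3, r3        | r0=0 r1=18 r2=5 r3=18
PC=10 and  r1, r1, r2        | r0=0 r1=0 r2=5 r3=18
PC=11 add  r0, r0, r3        | r0=0 r1=0 r2=5 r3=18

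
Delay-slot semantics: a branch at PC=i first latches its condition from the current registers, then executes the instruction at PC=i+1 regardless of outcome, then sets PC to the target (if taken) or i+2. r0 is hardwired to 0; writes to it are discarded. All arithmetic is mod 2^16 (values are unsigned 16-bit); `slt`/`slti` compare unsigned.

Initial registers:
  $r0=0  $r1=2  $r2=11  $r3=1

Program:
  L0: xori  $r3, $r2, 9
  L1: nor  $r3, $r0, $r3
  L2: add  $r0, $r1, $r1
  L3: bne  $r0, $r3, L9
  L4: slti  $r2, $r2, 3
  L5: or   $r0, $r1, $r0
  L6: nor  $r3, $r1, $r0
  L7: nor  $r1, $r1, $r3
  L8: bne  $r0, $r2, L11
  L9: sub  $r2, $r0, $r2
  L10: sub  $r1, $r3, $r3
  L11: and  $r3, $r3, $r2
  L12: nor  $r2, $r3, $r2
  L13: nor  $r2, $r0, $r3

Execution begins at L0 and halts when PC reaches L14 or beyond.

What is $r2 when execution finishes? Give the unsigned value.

PC=0  xori  $r3, $r2, 9      | $r0=0 $r1=2 $r2=11 $r3=2
PC=1  nor  $r3, $r0, $r3     | $r0=0 $r1=2 $r2=11 $r3=65533
PC=2  add  $r0, $r1, $r1     | $r0=0 $r1=2 $r2=11 $r3=65533
PC=3  bne  $r0, $r3, L9      | $r0=0 $r1=2 $r2=11 $r3=65533  [TAKEN]
PC=4  slti  $r2, $r2, 3      | $r0=0 $r1=2 $r2=0 $r3=65533
PC=9  sub  $r2, $r0, $r2     | $r0=0 $r1=2 $r2=0 $r3=65533
PC=10 sub  $r1, $r3, $r3     | $r0=0 $r1=0 $r2=0 $r3=65533
PC=11 and  $r3, $r3, $r2     | $r0=0 $r1=0 $r2=0 $r3=0
PC=12 nor  $r2, $r3, $r2     | $r0=0 $r1=0 $r2=65535 $r3=0
PC=13 nor  $r2, $r0, $r3     | $r0=0 $r1=0 $r2=65535 $r3=0

65535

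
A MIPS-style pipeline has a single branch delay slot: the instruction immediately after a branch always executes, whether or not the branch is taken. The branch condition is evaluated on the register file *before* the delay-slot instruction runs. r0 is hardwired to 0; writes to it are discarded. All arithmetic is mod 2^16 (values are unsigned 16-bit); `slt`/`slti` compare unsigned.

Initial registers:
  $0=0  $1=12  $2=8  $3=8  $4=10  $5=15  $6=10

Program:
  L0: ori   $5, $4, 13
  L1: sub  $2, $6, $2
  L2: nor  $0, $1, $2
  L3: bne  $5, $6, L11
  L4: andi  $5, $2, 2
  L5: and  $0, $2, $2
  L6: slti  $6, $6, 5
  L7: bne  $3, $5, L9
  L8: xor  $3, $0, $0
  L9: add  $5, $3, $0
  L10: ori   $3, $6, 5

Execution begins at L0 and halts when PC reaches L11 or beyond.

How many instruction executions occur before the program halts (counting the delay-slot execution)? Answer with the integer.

5

#0 ori   $5, $4, 13 ; 0/12/8/8/10/15/10
#1 sub  $2, $6, $2 ; 0/12/2/8/10/15/10
#2 nor  $0, $1, $2 ; 0/12/2/8/10/15/10
#3 bne  $5, $6, L11 ; 0/12/2/8/10/15/10 ; →target
#4 andi  $5, $2, 2 ; 0/12/2/8/10/2/10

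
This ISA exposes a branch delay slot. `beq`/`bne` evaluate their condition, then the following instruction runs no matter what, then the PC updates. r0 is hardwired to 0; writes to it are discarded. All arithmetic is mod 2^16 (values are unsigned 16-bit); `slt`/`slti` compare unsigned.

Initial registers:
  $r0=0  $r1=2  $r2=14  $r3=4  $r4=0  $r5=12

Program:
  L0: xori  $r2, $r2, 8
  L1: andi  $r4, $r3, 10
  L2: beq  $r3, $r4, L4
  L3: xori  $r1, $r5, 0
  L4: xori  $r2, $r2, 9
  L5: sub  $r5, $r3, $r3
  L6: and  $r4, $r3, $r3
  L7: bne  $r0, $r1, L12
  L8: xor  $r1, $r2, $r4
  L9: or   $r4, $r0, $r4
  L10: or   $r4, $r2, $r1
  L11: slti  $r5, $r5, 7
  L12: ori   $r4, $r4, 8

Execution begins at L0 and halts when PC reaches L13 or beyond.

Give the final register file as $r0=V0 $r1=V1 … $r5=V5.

#0 xori  $r2, $r2, 8 ; 0/2/6/4/0/12
#1 andi  $r4, $r3, 10 ; 0/2/6/4/0/12
#2 beq  $r3, $r4, L4 ; 0/2/6/4/0/12 ; →fallthru
#3 xori  $r1, $r5, 0 ; 0/12/6/4/0/12
#4 xori  $r2, $r2, 9 ; 0/12/15/4/0/12
#5 sub  $r5, $r3, $r3 ; 0/12/15/4/0/0
#6 and  $r4, $r3, $r3 ; 0/12/15/4/4/0
#7 bne  $r0, $r1, L12 ; 0/12/15/4/4/0 ; →target
#8 xor  $r1, $r2, $r4 ; 0/11/15/4/4/0
#12 ori   $r4, $r4, 8 ; 0/11/15/4/12/0

$r0=0 $r1=11 $r2=15 $r3=4 $r4=12 $r5=0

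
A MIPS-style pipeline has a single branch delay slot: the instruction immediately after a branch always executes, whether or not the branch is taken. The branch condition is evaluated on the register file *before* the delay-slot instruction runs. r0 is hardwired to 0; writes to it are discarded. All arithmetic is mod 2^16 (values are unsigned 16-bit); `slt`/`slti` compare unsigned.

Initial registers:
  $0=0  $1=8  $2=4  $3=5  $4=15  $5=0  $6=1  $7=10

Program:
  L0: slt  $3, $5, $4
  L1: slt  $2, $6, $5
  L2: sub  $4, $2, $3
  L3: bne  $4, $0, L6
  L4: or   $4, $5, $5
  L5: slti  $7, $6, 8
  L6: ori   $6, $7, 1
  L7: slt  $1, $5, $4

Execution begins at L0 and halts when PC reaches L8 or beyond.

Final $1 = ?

0

  step pc=0: slt  $3, $5, $4  regs=(0,8,4,1,15,0,1,10)
  step pc=1: slt  $2, $6, $5  regs=(0,8,0,1,15,0,1,10)
  step pc=2: sub  $4, $2, $3  regs=(0,8,0,1,65535,0,1,10)
  step pc=3: bne  $4, $0, L6  cond=T  regs=(0,8,0,1,65535,0,1,10)
  step pc=4: or   $4, $5, $5  regs=(0,8,0,1,0,0,1,10)
  step pc=6: ori   $6, $7, 1  regs=(0,8,0,1,0,0,11,10)
  step pc=7: slt  $1, $5, $4  regs=(0,0,0,1,0,0,11,10)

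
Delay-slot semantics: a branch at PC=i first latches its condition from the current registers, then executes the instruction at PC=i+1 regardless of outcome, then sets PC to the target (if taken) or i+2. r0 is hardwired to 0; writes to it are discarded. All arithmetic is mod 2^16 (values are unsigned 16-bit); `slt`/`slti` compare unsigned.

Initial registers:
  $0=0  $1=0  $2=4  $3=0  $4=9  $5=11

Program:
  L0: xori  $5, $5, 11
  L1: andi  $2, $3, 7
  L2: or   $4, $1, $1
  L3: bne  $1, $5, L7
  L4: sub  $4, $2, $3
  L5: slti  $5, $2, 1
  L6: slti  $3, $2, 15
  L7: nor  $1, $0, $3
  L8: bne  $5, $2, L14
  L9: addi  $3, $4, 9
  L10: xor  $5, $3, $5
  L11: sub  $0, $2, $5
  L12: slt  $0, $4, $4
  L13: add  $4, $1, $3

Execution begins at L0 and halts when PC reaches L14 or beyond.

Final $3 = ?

  step pc=0: xori  $5, $5, 11  regs=(0,0,4,0,9,0)
  step pc=1: andi  $2, $3, 7  regs=(0,0,0,0,9,0)
  step pc=2: or   $4, $1, $1  regs=(0,0,0,0,0,0)
  step pc=3: bne  $1, $5, L7  cond=F  regs=(0,0,0,0,0,0)
  step pc=4: sub  $4, $2, $3  regs=(0,0,0,0,0,0)
  step pc=5: slti  $5, $2, 1  regs=(0,0,0,0,0,1)
  step pc=6: slti  $3, $2, 15  regs=(0,0,0,1,0,1)
  step pc=7: nor  $1, $0, $3  regs=(0,65534,0,1,0,1)
  step pc=8: bne  $5, $2, L14  cond=T  regs=(0,65534,0,1,0,1)
  step pc=9: addi  $3, $4, 9  regs=(0,65534,0,9,0,1)

9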